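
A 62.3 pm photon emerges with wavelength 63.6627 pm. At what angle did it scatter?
64.00°

First find the wavelength shift:
Δλ = λ' - λ = 63.6627 - 62.3 = 1.3627 pm

Using Δλ = λ_C(1 - cos θ), with λ_C = h/(m_e·c) ≈ 2.42631024 pm:
cos θ = 1 - Δλ/λ_C
cos θ = 1 - 1.3627/2.42631024
cos θ = 0.438365

θ = arccos(0.438365)
θ = 64.00°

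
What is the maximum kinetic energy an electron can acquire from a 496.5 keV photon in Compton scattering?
327.8091 keV

Maximum energy transfer occurs at θ = 180° (backscattering).

Initial photon: E₀ = 496.5 keV → λ₀ = 2.4972 pm

Maximum Compton shift (at 180°):
Δλ_max = 2λ_C = 2 × 2.4263 = 4.8526 pm

Final wavelength:
λ' = 2.4972 + 4.8526 = 7.3498 pm

Minimum photon energy (maximum energy to electron):
E'_min = hc/λ' = 168.6909 keV

Maximum electron kinetic energy:
K_max = E₀ - E'_min = 496.5000 - 168.6909 = 327.8091 keV

(Intermediate values are shown rounded; full precision is carried through to the final answer.)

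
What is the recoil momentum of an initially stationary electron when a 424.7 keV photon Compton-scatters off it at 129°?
2.9725e-22 kg·m/s

The electron is initially at rest, so by conservation of momentum:
p⃗_e = p⃗₀ − p⃗'  (incident photon momentum minus scattered photon momentum)

Photon momentum magnitudes (p = h/λ = E/c):
λ₀ = hc/E₀ = 2.9193 pm → p₀ = h/λ₀ = 2.2697e-22 kg·m/s
Δλ = λ_C(1 − cos 129°) = 3.9532 pm
λ' = 6.8726 pm → p' = h/λ' = 9.6413e-23 kg·m/s

The scattered photon makes angle θ = 129° with the incident direction, so by the law of cosines:
|p⃗_e|² = p₀² + p'² − 2p₀p'cos θ
|p⃗_e|² = (2.2697e-22)² + (9.6413e-23)² − 2·2.2697e-22·9.6413e-23·cos(129°)
|p⃗_e| = 2.9725e-22 kg·m/s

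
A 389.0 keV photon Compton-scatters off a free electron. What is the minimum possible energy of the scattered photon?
154.2116 keV (at θ = 180°)

The scattered photon has minimum energy when its wavelength is maximum, i.e., when the Compton shift Δλ = λ_C(1 − cos θ) is maximum. This occurs at θ = 180° (backscattering), giving Δλ_max = 2λ_C = 4.8526 pm.

Initial wavelength: λ₀ = hc/E₀ = 3.1873 pm
Maximum final wavelength: λ'_max = λ₀ + 2λ_C = 3.1873 + 4.8526 = 8.0399 pm
Minimum final energy: E'_min = hc/λ'_max = 154.2116 keV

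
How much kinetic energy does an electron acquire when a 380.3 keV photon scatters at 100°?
177.3069 keV

By energy conservation: K_e = E_initial - E_final

First find the scattered photon energy:
Initial wavelength: λ = hc/E = 3.2602 pm
Compton shift: Δλ = λ_C(1 - cos(100°)) = 2.8476 pm
Final wavelength: λ' = 3.2602 + 2.8476 = 6.1078 pm
Final photon energy: E' = hc/λ' = 202.9931 keV

Electron kinetic energy:
K_e = E - E' = 380.3000 - 202.9931 = 177.3069 keV

(Intermediate values are shown rounded; full precision is carried through to the final answer.)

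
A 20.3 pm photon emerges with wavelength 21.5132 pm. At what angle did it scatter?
60.00°

First find the wavelength shift:
Δλ = λ' - λ = 21.5132 - 20.3 = 1.2132 pm

Using Δλ = λ_C(1 - cos θ), with λ_C = h/(m_e·c) ≈ 2.42631024 pm:
cos θ = 1 - Δλ/λ_C
cos θ = 1 - 1.2132/2.42631024
cos θ = 0.499982

θ = arccos(0.499982)
θ = 60.00°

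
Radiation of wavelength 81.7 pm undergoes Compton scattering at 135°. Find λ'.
85.8420 pm

Using the Compton formula: λ' = λ + λ_C(1 − cos θ)

For θ = 135°, cos θ = -√2/2 (exact) ≈ -0.7071, so:
1 − cos 135° = 1 − (-√2/2) ≈ 1.7071

Δλ = λ_C × 1.7071 = 2.4263 × 1.7071 = 4.1420 pm

λ' = 81.7 + 4.1420 = 85.8420 pm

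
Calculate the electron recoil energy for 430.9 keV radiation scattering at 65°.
141.0980 keV

By energy conservation: K_e = E_initial - E_final

First find the scattered photon energy:
Initial wavelength: λ = hc/E = 2.8773 pm
Compton shift: Δλ = λ_C(1 - cos(65°)) = 1.4009 pm
Final wavelength: λ' = 2.8773 + 1.4009 = 4.2782 pm
Final photon energy: E' = hc/λ' = 289.8020 keV

Electron kinetic energy:
K_e = E - E' = 430.9000 - 289.8020 = 141.0980 keV

(Intermediate values are shown rounded; full precision is carried through to the final answer.)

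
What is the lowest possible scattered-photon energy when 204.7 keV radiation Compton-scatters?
113.6480 keV (at θ = 180°)

The scattered photon has minimum energy when its wavelength is maximum, i.e., when the Compton shift Δλ = λ_C(1 − cos θ) is maximum. This occurs at θ = 180° (backscattering), giving Δλ_max = 2λ_C = 4.8526 pm.

Initial wavelength: λ₀ = hc/E₀ = 6.0569 pm
Maximum final wavelength: λ'_max = λ₀ + 2λ_C = 6.0569 + 4.8526 = 10.9095 pm
Minimum final energy: E'_min = hc/λ'_max = 113.6480 keV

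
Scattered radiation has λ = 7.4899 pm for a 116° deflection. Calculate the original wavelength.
4.0000 pm

From λ' = λ + Δλ, we have λ = λ' - Δλ

First calculate the Compton shift:
Δλ = λ_C(1 - cos θ)
Δλ = 2.4263 × (1 - cos(116°))
Δλ = 2.4263 × 1.4384
Δλ = 3.4899 pm

Initial wavelength:
λ = λ' - Δλ
λ = 7.4899 - 3.4899
λ = 4.0000 pm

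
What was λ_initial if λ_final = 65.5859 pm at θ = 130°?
61.6000 pm

From λ' = λ + Δλ, we have λ = λ' - Δλ

First calculate the Compton shift:
Δλ = λ_C(1 - cos θ)
Δλ = 2.4263 × (1 - cos(130°))
Δλ = 2.4263 × 1.6428
Δλ = 3.9859 pm

Initial wavelength:
λ = λ' - Δλ
λ = 65.5859 - 3.9859
λ = 61.6000 pm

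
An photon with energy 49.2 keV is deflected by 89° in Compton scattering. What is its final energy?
44.9479 keV

First convert energy to wavelength:
λ = hc/E, with hc ≈ 1239.842 keV·pm (i.e. 1239.842 eV·nm)

For E = 49.2 keV = 49200 eV:
λ = 1239.842 keV·pm / 49.2 keV
λ = 25.2000 pm

Calculate the Compton shift:
Δλ = λ_C(1 - cos(89°)) = 2.4263 × 0.9825
Δλ = 2.3840 pm

Final wavelength:
λ' = 25.2000 + 2.3840 = 27.5840 pm

Final energy:
E' = hc/λ' = 1239.842 / 27.5840 = 44.9479 keV

(Intermediate values are shown rounded; full precision is carried through to the final answer.)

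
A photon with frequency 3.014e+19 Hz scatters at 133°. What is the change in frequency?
8.769e+18 Hz (decrease)

Convert frequency to wavelength (c = 299792458 m/s):
λ₀ = c/f₀ = 299792458/3.014e+19 = 9.9466642e-12 m = 9.9467 pm

Calculate Compton shift:
Δλ = λ_C(1 - cos(133°)) = 4.0810 pm

Final wavelength:
λ' = λ₀ + Δλ = 9.9467 + 4.0810 = 14.0277 pm

Final frequency:
f' = c/λ' = 299792458/1.4027714e-11 = 2.1371441e+19 Hz

Frequency shift (decrease):
Δf = f₀ - f' = 3.014e+19 - 2.1371441e+19 = 8.769e+18 Hz

(Intermediate values are shown rounded; full precision is carried through to the final answer.)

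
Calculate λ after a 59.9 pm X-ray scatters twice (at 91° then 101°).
65.2579 pm

Apply Compton shift twice:

First scattering at θ₁ = 91°:
Δλ₁ = λ_C(1 - cos(91°))
Δλ₁ = 2.4263 × 1.0175
Δλ₁ = 2.4687 pm

After first scattering:
λ₁ = 59.9 + 2.4687 = 62.3687 pm

Second scattering at θ₂ = 101°:
Δλ₂ = λ_C(1 - cos(101°))
Δλ₂ = 2.4263 × 1.1908
Δλ₂ = 2.8893 pm

Final wavelength:
λ₂ = 62.3687 + 2.8893 = 65.2579 pm

Total shift: Δλ_total = 2.4687 + 2.8893 = 5.3579 pm

(Intermediate values are shown rounded; full precision is carried through to the final answer.)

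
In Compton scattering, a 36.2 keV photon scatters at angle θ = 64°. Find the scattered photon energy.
34.8148 keV

First convert energy to wavelength:
λ = hc/E, with hc ≈ 1239.842 keV·pm (i.e. 1239.842 eV·nm)

For E = 36.2 keV = 36200 eV:
λ = 1239.842 keV·pm / 36.2 keV
λ = 34.2498 pm

Calculate the Compton shift:
Δλ = λ_C(1 - cos(64°)) = 2.4263 × 0.5616
Δλ = 1.3627 pm

Final wavelength:
λ' = 34.2498 + 1.3627 = 35.6125 pm

Final energy:
E' = hc/λ' = 1239.842 / 35.6125 = 34.8148 keV

(Intermediate values are shown rounded; full precision is carried through to the final answer.)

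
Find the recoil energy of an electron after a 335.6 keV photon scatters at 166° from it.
189.3051 keV

By energy conservation: K_e = E_initial - E_final

First find the scattered photon energy:
Initial wavelength: λ = hc/E = 3.6944 pm
Compton shift: Δλ = λ_C(1 - cos(166°)) = 4.7805 pm
Final wavelength: λ' = 3.6944 + 4.7805 = 8.4750 pm
Final photon energy: E' = hc/λ' = 146.2949 keV

Electron kinetic energy:
K_e = E - E' = 335.6000 - 146.2949 = 189.3051 keV

(Intermediate values are shown rounded; full precision is carried through to the final answer.)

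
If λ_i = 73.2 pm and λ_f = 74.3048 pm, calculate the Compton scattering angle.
57.00°

First find the wavelength shift:
Δλ = λ' - λ = 74.3048 - 73.2 = 1.1048 pm

Using Δλ = λ_C(1 - cos θ), with λ_C = h/(m_e·c) ≈ 2.42631024 pm:
cos θ = 1 - Δλ/λ_C
cos θ = 1 - 1.1048/2.42631024
cos θ = 0.544658

θ = arccos(0.544658)
θ = 57.00°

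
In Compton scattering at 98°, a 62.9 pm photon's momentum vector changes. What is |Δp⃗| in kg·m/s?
1.5569e-23 kg·m/s

Photon momentum magnitude is p = h/λ.

Initial momentum:
p₀ = h/λ = 6.6261e-34/6.2900e-11 = 1.0534e-23 kg·m/s

After scattering:
λ' = λ + Δλ = 62.9 + 2.7640 = 65.6640 pm
p' = h/λ' = 6.6261e-34/6.5664e-11 = 1.0091e-23 kg·m/s

Momentum is a vector; the scattered photon's direction makes angle θ = 98° with the incident direction. The magnitude of the vector change Δp⃗ = p⃗₀ − p⃗' is found from the law of cosines:
|Δp⃗|² = p₀² + p'² − 2p₀p'cos θ
|Δp⃗|² = (1.0534e-23)² + (1.0091e-23)² − 2·1.0534e-23·1.0091e-23·cos(98°)
|Δp⃗| = 1.5569e-23 kg·m/s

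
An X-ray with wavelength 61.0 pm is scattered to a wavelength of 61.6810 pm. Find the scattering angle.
44.00°

First find the wavelength shift:
Δλ = λ' - λ = 61.6810 - 61.0 = 0.6810 pm

Using Δλ = λ_C(1 - cos θ), with λ_C = h/(m_e·c) ≈ 2.42631024 pm:
cos θ = 1 - Δλ/λ_C
cos θ = 1 - 0.6810/2.42631024
cos θ = 0.719327

θ = arccos(0.719327)
θ = 44.00°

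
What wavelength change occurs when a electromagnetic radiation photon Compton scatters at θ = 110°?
3.2562 pm

Using the Compton scattering formula:
Δλ = λ_C(1 - cos θ)

where λ_C = h/(m_e·c) ≈ 2.4263 pm is the Compton wavelength of an electron.

For θ = 110°:
cos(110°) = -0.3420
1 - cos(110°) = 1.3420

Δλ = 2.4263 × 1.3420
Δλ = 3.2562 pm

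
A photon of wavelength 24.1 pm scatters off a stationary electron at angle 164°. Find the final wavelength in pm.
28.8586 pm

Using the Compton scattering formula:
λ' = λ + Δλ = λ + λ_C(1 - cos θ)

Given:
- Initial wavelength λ = 24.1 pm
- Scattering angle θ = 164°
- Compton wavelength λ_C ≈ 2.4263 pm

Calculate the shift:
Δλ = 2.4263 × (1 - cos(164°))
Δλ = 2.4263 × 1.9613
Δλ = 4.7586 pm

Final wavelength:
λ' = 24.1 + 4.7586 = 28.8586 pm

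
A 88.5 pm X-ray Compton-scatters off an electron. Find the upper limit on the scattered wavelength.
93.3526 pm (at θ = 180°)

The Compton shift is Δλ = λ_C(1 − cos θ).

Since cos θ ranges from −1 to 1, the factor (1 − cos θ) ranges from 0 to 2; the maximum shift occurs at θ = 180° (backscattering):
Δλ_max = 2λ_C = 2 × 2.4263 pm = 4.8526 pm

Maximum scattered wavelength:
λ'_max = λ₀ + Δλ_max = 88.5 + 4.8526 = 93.3526 pm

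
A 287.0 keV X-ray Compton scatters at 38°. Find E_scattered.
256.4646 keV

First convert energy to wavelength:
λ = hc/E, with hc ≈ 1239.842 keV·pm (i.e. 1239.842 eV·nm)

For E = 287.0 keV = 287000 eV:
λ = 1239.842 keV·pm / 287.0 keV
λ = 4.3200 pm

Calculate the Compton shift:
Δλ = λ_C(1 - cos(38°)) = 2.4263 × 0.2120
Δλ = 0.5144 pm

Final wavelength:
λ' = 4.3200 + 0.5144 = 4.8344 pm

Final energy:
E' = hc/λ' = 1239.842 / 4.8344 = 256.4646 keV

(Intermediate values are shown rounded; full precision is carried through to the final answer.)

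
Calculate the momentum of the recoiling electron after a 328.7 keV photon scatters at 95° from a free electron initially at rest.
2.1145e-22 kg·m/s

The electron is initially at rest, so by conservation of momentum:
p⃗_e = p⃗₀ − p⃗'  (incident photon momentum minus scattered photon momentum)

Photon momentum magnitudes (p = h/λ = E/c):
λ₀ = hc/E₀ = 3.7720 pm → p₀ = h/λ₀ = 1.7567e-22 kg·m/s
Δλ = λ_C(1 − cos 95°) = 2.6378 pm
λ' = 6.4097 pm → p' = h/λ' = 1.0338e-22 kg·m/s

The scattered photon makes angle θ = 95° with the incident direction, so by the law of cosines:
|p⃗_e|² = p₀² + p'² − 2p₀p'cos θ
|p⃗_e|² = (1.7567e-22)² + (1.0338e-22)² − 2·1.7567e-22·1.0338e-22·cos(95°)
|p⃗_e| = 2.1145e-22 kg·m/s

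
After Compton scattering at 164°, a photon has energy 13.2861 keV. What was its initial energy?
14.0000 keV

Convert final energy to wavelength (hc ≈ 1239.842 keV·pm):
λ' = hc/E' = 1239.842 / 13.2861 = 93.3187 pm

Calculate the Compton shift:
Δλ = λ_C(1 - cos(164°))
Δλ = 2.4263 × (1 - cos(164°))
Δλ = 4.7586 pm

Initial wavelength:
λ = λ' - Δλ = 93.3187 - 4.7586 = 88.5601 pm

Initial energy:
E = hc/λ = 1239.842 / 88.5601 = 14.0000 keV

(Intermediate values are shown rounded; full precision is carried through to the final answer.)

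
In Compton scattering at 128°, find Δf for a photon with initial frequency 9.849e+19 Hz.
5.544e+19 Hz (decrease)

Convert frequency to wavelength (c = 299792458 m/s):
λ₀ = c/f₀ = 299792458/9.849e+19 = 3.0438873e-12 m = 3.0439 pm

Calculate Compton shift:
Δλ = λ_C(1 - cos(128°)) = 3.9201 pm

Final wavelength:
λ' = λ₀ + Δλ = 3.0439 + 3.9201 = 6.9640 pm

Final frequency:
f' = c/λ' = 299792458/6.9639833e-12 = 4.3048992e+19 Hz

Frequency shift (decrease):
Δf = f₀ - f' = 9.849e+19 - 4.3048992e+19 = 5.544e+19 Hz

(Intermediate values are shown rounded; full precision is carried through to the final answer.)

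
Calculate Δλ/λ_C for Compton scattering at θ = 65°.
0.5774 λ_C

The Compton shift formula is:
Δλ = λ_C(1 - cos θ)

Dividing both sides by λ_C:
Δλ/λ_C = 1 - cos θ

For θ = 65°:
Δλ/λ_C = 1 - cos(65°)
Δλ/λ_C = 1 - 0.4226
Δλ/λ_C = 0.5774

This means the shift is 0.5774 × λ_C = 1.4009 pm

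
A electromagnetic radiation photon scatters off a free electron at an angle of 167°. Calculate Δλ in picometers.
4.7904 pm

Using the Compton scattering formula:
Δλ = λ_C(1 - cos θ)

where λ_C = h/(m_e·c) ≈ 2.4263 pm is the Compton wavelength of an electron.

For θ = 167°:
cos(167°) = -0.9744
1 - cos(167°) = 1.9744

Δλ = 2.4263 × 1.9744
Δλ = 4.7904 pm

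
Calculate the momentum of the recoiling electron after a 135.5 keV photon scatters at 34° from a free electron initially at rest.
4.1535e-23 kg·m/s

The electron is initially at rest, so by conservation of momentum:
p⃗_e = p⃗₀ − p⃗'  (incident photon momentum minus scattered photon momentum)

Photon momentum magnitudes (p = h/λ = E/c):
λ₀ = hc/E₀ = 9.1501 pm → p₀ = h/λ₀ = 7.2415e-23 kg·m/s
Δλ = λ_C(1 − cos 34°) = 0.4148 pm
λ' = 9.5649 pm → p' = h/λ' = 6.9275e-23 kg·m/s

The scattered photon makes angle θ = 34° with the incident direction, so by the law of cosines:
|p⃗_e|² = p₀² + p'² − 2p₀p'cos θ
|p⃗_e|² = (7.2415e-23)² + (6.9275e-23)² − 2·7.2415e-23·6.9275e-23·cos(34°)
|p⃗_e| = 4.1535e-23 kg·m/s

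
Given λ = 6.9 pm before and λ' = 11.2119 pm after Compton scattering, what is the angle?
141.00°

First find the wavelength shift:
Δλ = λ' - λ = 11.2119 - 6.9 = 4.3119 pm

Using Δλ = λ_C(1 - cos θ), with λ_C = h/(m_e·c) ≈ 2.42631024 pm:
cos θ = 1 - Δλ/λ_C
cos θ = 1 - 4.3119/2.42631024
cos θ = -0.777143

θ = arccos(-0.777143)
θ = 141.00°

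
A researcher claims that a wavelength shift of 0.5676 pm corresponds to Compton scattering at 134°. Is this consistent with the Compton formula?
No, inconsistent

Calculate the expected shift for θ = 134°:

Δλ_expected = λ_C(1 - cos(134°))
Δλ_expected = 2.4263 × (1 - cos(134°))
Δλ_expected = 2.4263 × 1.6947
Δλ_expected = 4.1118 pm

Given shift: 0.5676 pm
Expected shift: 4.1118 pm
Difference: 3.5441 pm

The values do not match. The given shift corresponds to θ ≈ 40.0°, not 134°.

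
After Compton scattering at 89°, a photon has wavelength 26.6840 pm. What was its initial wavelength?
24.3000 pm

From λ' = λ + Δλ, we have λ = λ' - Δλ

First calculate the Compton shift:
Δλ = λ_C(1 - cos θ)
Δλ = 2.4263 × (1 - cos(89°))
Δλ = 2.4263 × 0.9825
Δλ = 2.3840 pm

Initial wavelength:
λ = λ' - Δλ
λ = 26.6840 - 2.3840
λ = 24.3000 pm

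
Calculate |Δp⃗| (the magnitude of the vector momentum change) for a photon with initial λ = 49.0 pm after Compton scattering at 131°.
2.3681e-23 kg·m/s

Photon momentum magnitude is p = h/λ.

Initial momentum:
p₀ = h/λ = 6.6261e-34/4.9000e-11 = 1.3523e-23 kg·m/s

After scattering:
λ' = λ + Δλ = 49.0 + 4.0181 = 53.0181 pm
p' = h/λ' = 6.6261e-34/5.3018e-11 = 1.2498e-23 kg·m/s

Momentum is a vector; the scattered photon's direction makes angle θ = 131° with the incident direction. The magnitude of the vector change Δp⃗ = p⃗₀ − p⃗' is found from the law of cosines:
|Δp⃗|² = p₀² + p'² − 2p₀p'cos θ
|Δp⃗|² = (1.3523e-23)² + (1.2498e-23)² − 2·1.3523e-23·1.2498e-23·cos(131°)
|Δp⃗| = 2.3681e-23 kg·m/s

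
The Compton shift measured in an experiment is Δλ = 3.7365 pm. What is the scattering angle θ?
122.68°

From the Compton formula Δλ = λ_C(1 - cos θ), we can solve for θ:

cos θ = 1 - Δλ/λ_C

Given:
- Δλ = 3.7365 pm
- λ_C = h/(m_e·c) ≈ 2.42631024 pm

cos θ = 1 - 3.7365/2.42631024
cos θ = 1 - 1.539993
cos θ = -0.539993

θ = arccos(-0.539993)
θ = 122.68°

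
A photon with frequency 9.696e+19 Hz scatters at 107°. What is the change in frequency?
4.882e+19 Hz (decrease)

Convert frequency to wavelength (c = 299792458 m/s):
λ₀ = c/f₀ = 299792458/9.696e+19 = 3.0919189e-12 m = 3.0919 pm

Calculate Compton shift:
Δλ = λ_C(1 - cos(107°)) = 3.1357 pm

Final wavelength:
λ' = λ₀ + Δλ = 3.0919 + 3.1357 = 6.2276 pm

Final frequency:
f' = c/λ' = 299792458/6.2276136e-12 = 4.8139219e+19 Hz

Frequency shift (decrease):
Δf = f₀ - f' = 9.696e+19 - 4.8139219e+19 = 4.882e+19 Hz

(Intermediate values are shown rounded; full precision is carried through to the final answer.)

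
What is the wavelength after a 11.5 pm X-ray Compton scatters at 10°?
11.5369 pm

Using the Compton scattering formula:
λ' = λ + Δλ = λ + λ_C(1 - cos θ)

Given:
- Initial wavelength λ = 11.5 pm
- Scattering angle θ = 10°
- Compton wavelength λ_C ≈ 2.4263 pm

Calculate the shift:
Δλ = 2.4263 × (1 - cos(10°))
Δλ = 2.4263 × 0.0152
Δλ = 0.0369 pm

Final wavelength:
λ' = 11.5 + 0.0369 = 11.5369 pm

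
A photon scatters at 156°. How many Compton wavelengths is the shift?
1.9135 λ_C

The Compton shift formula is:
Δλ = λ_C(1 - cos θ)

Dividing both sides by λ_C:
Δλ/λ_C = 1 - cos θ

For θ = 156°:
Δλ/λ_C = 1 - cos(156°)
Δλ/λ_C = 1 - -0.9135
Δλ/λ_C = 1.9135

This means the shift is 1.9135 × λ_C = 4.6429 pm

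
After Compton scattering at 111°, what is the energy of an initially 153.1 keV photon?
108.8147 keV

First convert energy to wavelength:
λ = hc/E, with hc ≈ 1239.842 keV·pm (i.e. 1239.842 eV·nm)

For E = 153.1 keV = 153100 eV:
λ = 1239.842 keV·pm / 153.1 keV
λ = 8.0982 pm

Calculate the Compton shift:
Δλ = λ_C(1 - cos(111°)) = 2.4263 × 1.3584
Δλ = 3.2958 pm

Final wavelength:
λ' = 8.0982 + 3.2958 = 11.3941 pm

Final energy:
E' = hc/λ' = 1239.842 / 11.3941 = 108.8147 keV

(Intermediate values are shown rounded; full precision is carried through to the final answer.)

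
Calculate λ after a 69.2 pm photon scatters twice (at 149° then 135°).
77.8480 pm

Apply Compton shift twice:

First scattering at θ₁ = 149°:
Δλ₁ = λ_C(1 - cos(149°))
Δλ₁ = 2.4263 × 1.8572
Δλ₁ = 4.5061 pm

After first scattering:
λ₁ = 69.2 + 4.5061 = 73.7061 pm

Second scattering at θ₂ = 135°:
Δλ₂ = λ_C(1 - cos(135°))
Δλ₂ = 2.4263 × 1.7071
Δλ₂ = 4.1420 pm

Final wavelength:
λ₂ = 73.7061 + 4.1420 = 77.8480 pm

Total shift: Δλ_total = 4.5061 + 4.1420 = 8.6480 pm

(Intermediate values are shown rounded; full precision is carried through to the final answer.)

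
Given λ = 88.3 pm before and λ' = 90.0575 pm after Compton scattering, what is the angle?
74.00°

First find the wavelength shift:
Δλ = λ' - λ = 90.0575 - 88.3 = 1.7575 pm

Using Δλ = λ_C(1 - cos θ), with λ_C = h/(m_e·c) ≈ 2.42631024 pm:
cos θ = 1 - Δλ/λ_C
cos θ = 1 - 1.7575/2.42631024
cos θ = 0.275649

θ = arccos(0.275649)
θ = 74.00°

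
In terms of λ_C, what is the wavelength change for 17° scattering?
0.0437 λ_C

The Compton shift formula is:
Δλ = λ_C(1 - cos θ)

Dividing both sides by λ_C:
Δλ/λ_C = 1 - cos θ

For θ = 17°:
Δλ/λ_C = 1 - cos(17°)
Δλ/λ_C = 1 - 0.9563
Δλ/λ_C = 0.0437

This means the shift is 0.0437 × λ_C = 0.1060 pm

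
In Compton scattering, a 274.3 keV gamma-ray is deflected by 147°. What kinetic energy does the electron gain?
136.2515 keV

By energy conservation: K_e = E_initial - E_final

First find the scattered photon energy:
Initial wavelength: λ = hc/E = 4.5200 pm
Compton shift: Δλ = λ_C(1 - cos(147°)) = 4.4612 pm
Final wavelength: λ' = 4.5200 + 4.4612 = 8.9812 pm
Final photon energy: E' = hc/λ' = 138.0485 keV

Electron kinetic energy:
K_e = E - E' = 274.3000 - 138.0485 = 136.2515 keV

(Intermediate values are shown rounded; full precision is carried through to the final answer.)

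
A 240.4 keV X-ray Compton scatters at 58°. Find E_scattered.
196.8636 keV

First convert energy to wavelength:
λ = hc/E, with hc ≈ 1239.842 keV·pm (i.e. 1239.842 eV·nm)

For E = 240.4 keV = 240400 eV:
λ = 1239.842 keV·pm / 240.4 keV
λ = 5.1574 pm

Calculate the Compton shift:
Δλ = λ_C(1 - cos(58°)) = 2.4263 × 0.4701
Δλ = 1.1406 pm

Final wavelength:
λ' = 5.1574 + 1.1406 = 6.2980 pm

Final energy:
E' = hc/λ' = 1239.842 / 6.2980 = 196.8636 keV

(Intermediate values are shown rounded; full precision is carried through to the final answer.)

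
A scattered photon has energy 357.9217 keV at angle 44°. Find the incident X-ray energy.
445.5000 keV

Convert final energy to wavelength (hc ≈ 1239.842 keV·pm):
λ' = hc/E' = 1239.842 / 357.9217 = 3.4640 pm

Calculate the Compton shift:
Δλ = λ_C(1 - cos(44°))
Δλ = 2.4263 × (1 - cos(44°))
Δλ = 0.6810 pm

Initial wavelength:
λ = λ' - Δλ = 3.4640 - 0.6810 = 2.7830 pm

Initial energy:
E = hc/λ = 1239.842 / 2.7830 = 445.5000 keV

(Intermediate values are shown rounded; full precision is carried through to the final answer.)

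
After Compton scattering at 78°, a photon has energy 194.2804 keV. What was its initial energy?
278.0001 keV

Convert final energy to wavelength (hc ≈ 1239.842 keV·pm):
λ' = hc/E' = 1239.842 / 194.2804 = 6.3817 pm

Calculate the Compton shift:
Δλ = λ_C(1 - cos(78°))
Δλ = 2.4263 × (1 - cos(78°))
Δλ = 1.9219 pm

Initial wavelength:
λ = λ' - Δλ = 6.3817 - 1.9219 = 4.4599 pm

Initial energy:
E = hc/λ = 1239.842 / 4.4599 = 278.0001 keV

(Intermediate values are shown rounded; full precision is carried through to the final answer.)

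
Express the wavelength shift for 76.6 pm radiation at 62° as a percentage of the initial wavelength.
1.6805%

Calculate the Compton shift:
Δλ = λ_C(1 - cos(62°))
Δλ = 2.4263 × (1 - cos(62°))
Δλ = 2.4263 × 0.5305
Δλ = 1.2872 pm

Percentage change:
(Δλ/λ₀) × 100 = (1.2872/76.6) × 100
= 1.6805%

(Intermediate values are shown rounded; full precision is carried through to the final answer.)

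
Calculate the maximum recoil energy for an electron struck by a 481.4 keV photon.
314.4879 keV

Maximum energy transfer occurs at θ = 180° (backscattering).

Initial photon: E₀ = 481.4 keV → λ₀ = 2.5755 pm

Maximum Compton shift (at 180°):
Δλ_max = 2λ_C = 2 × 2.4263 = 4.8526 pm

Final wavelength:
λ' = 2.5755 + 4.8526 = 7.4281 pm

Minimum photon energy (maximum energy to electron):
E'_min = hc/λ' = 166.9121 keV

Maximum electron kinetic energy:
K_max = E₀ - E'_min = 481.4000 - 166.9121 = 314.4879 keV

(Intermediate values are shown rounded; full precision is carried through to the final answer.)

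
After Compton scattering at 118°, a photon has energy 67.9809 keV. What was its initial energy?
84.4999 keV

Convert final energy to wavelength (hc ≈ 1239.842 keV·pm):
λ' = hc/E' = 1239.842 / 67.9809 = 18.2381 pm

Calculate the Compton shift:
Δλ = λ_C(1 - cos(118°))
Δλ = 2.4263 × (1 - cos(118°))
Δλ = 3.5654 pm

Initial wavelength:
λ = λ' - Δλ = 18.2381 - 3.5654 = 14.6727 pm

Initial energy:
E = hc/λ = 1239.842 / 14.6727 = 84.4999 keV

(Intermediate values are shown rounded; full precision is carried through to the final answer.)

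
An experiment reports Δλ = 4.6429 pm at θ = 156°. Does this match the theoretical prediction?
Yes, consistent

Calculate the expected shift for θ = 156°:

Δλ_expected = λ_C(1 - cos(156°))
Δλ_expected = 2.4263 × (1 - cos(156°))
Δλ_expected = 2.4263 × 1.9135
Δλ_expected = 4.6429 pm

Given shift: 4.6429 pm
Expected shift: 4.6429 pm
Difference: 0.0000 pm

The values match. This is consistent with Compton scattering at the stated angle.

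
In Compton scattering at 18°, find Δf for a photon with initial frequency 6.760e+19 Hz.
1.763e+18 Hz (decrease)

Convert frequency to wavelength (c = 299792458 m/s):
λ₀ = c/f₀ = 299792458/6.760e+19 = 4.4347997e-12 m = 4.4348 pm

Calculate Compton shift:
Δλ = λ_C(1 - cos(18°)) = 0.1188 pm

Final wavelength:
λ' = λ₀ + Δλ = 4.4348 + 0.1188 = 4.5536 pm

Final frequency:
f' = c/λ' = 299792458/4.5535518e-12 = 6.5837060e+19 Hz

Frequency shift (decrease):
Δf = f₀ - f' = 6.760e+19 - 6.5837060e+19 = 1.763e+18 Hz

(Intermediate values are shown rounded; full precision is carried through to the final answer.)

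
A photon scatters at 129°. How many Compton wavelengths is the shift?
1.6293 λ_C

The Compton shift formula is:
Δλ = λ_C(1 - cos θ)

Dividing both sides by λ_C:
Δλ/λ_C = 1 - cos θ

For θ = 129°:
Δλ/λ_C = 1 - cos(129°)
Δλ/λ_C = 1 - -0.6293
Δλ/λ_C = 1.6293

This means the shift is 1.6293 × λ_C = 3.9532 pm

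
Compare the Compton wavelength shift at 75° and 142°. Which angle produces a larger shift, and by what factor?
142° produces the larger shift by a factor of 2.412

Calculate both shifts using Δλ = λ_C(1 - cos θ):

For θ₁ = 75°:
Δλ₁ = 2.4263 × (1 - cos(75°))
Δλ₁ = 2.4263 × 0.7412
Δλ₁ = 1.7983 pm

For θ₂ = 142°:
Δλ₂ = 2.4263 × (1 - cos(142°))
Δλ₂ = 2.4263 × 1.7880
Δλ₂ = 4.3383 pm

The 142° angle produces the larger shift.
Ratio: 4.3383/1.7983 = 2.412

(Intermediate values are shown rounded; full precision is carried through to the final answer.)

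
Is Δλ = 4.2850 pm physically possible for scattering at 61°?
No, inconsistent

Calculate the expected shift for θ = 61°:

Δλ_expected = λ_C(1 - cos(61°))
Δλ_expected = 2.4263 × (1 - cos(61°))
Δλ_expected = 2.4263 × 0.5152
Δλ_expected = 1.2500 pm

Given shift: 4.2850 pm
Expected shift: 1.2500 pm
Difference: 3.0350 pm

The values do not match. The given shift corresponds to θ ≈ 140.0°, not 61°.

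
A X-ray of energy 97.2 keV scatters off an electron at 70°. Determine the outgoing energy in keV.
86.3879 keV

First convert energy to wavelength:
λ = hc/E, with hc ≈ 1239.842 keV·pm (i.e. 1239.842 eV·nm)

For E = 97.2 keV = 97200 eV:
λ = 1239.842 keV·pm / 97.2 keV
λ = 12.7556 pm

Calculate the Compton shift:
Δλ = λ_C(1 - cos(70°)) = 2.4263 × 0.6580
Δλ = 1.5965 pm

Final wavelength:
λ' = 12.7556 + 1.5965 = 14.3520 pm

Final energy:
E' = hc/λ' = 1239.842 / 14.3520 = 86.3879 keV

(Intermediate values are shown rounded; full precision is carried through to the final answer.)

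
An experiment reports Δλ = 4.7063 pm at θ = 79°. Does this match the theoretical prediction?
No, inconsistent

Calculate the expected shift for θ = 79°:

Δλ_expected = λ_C(1 - cos(79°))
Δλ_expected = 2.4263 × (1 - cos(79°))
Δλ_expected = 2.4263 × 0.8092
Δλ_expected = 1.9633 pm

Given shift: 4.7063 pm
Expected shift: 1.9633 pm
Difference: 2.7429 pm

The values do not match. The given shift corresponds to θ ≈ 160.0°, not 79°.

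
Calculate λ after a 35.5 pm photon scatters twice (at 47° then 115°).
39.7233 pm

Apply Compton shift twice:

First scattering at θ₁ = 47°:
Δλ₁ = λ_C(1 - cos(47°))
Δλ₁ = 2.4263 × 0.3180
Δλ₁ = 0.7716 pm

After first scattering:
λ₁ = 35.5 + 0.7716 = 36.2716 pm

Second scattering at θ₂ = 115°:
Δλ₂ = λ_C(1 - cos(115°))
Δλ₂ = 2.4263 × 1.4226
Δλ₂ = 3.4517 pm

Final wavelength:
λ₂ = 36.2716 + 3.4517 = 39.7233 pm

Total shift: Δλ_total = 0.7716 + 3.4517 = 4.2233 pm

(Intermediate values are shown rounded; full precision is carried through to the final answer.)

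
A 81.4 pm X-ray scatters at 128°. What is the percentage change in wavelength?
4.8158%

Calculate the Compton shift:
Δλ = λ_C(1 - cos(128°))
Δλ = 2.4263 × (1 - cos(128°))
Δλ = 2.4263 × 1.6157
Δλ = 3.9201 pm

Percentage change:
(Δλ/λ₀) × 100 = (3.9201/81.4) × 100
= 4.8158%

(Intermediate values are shown rounded; full precision is carried through to the final answer.)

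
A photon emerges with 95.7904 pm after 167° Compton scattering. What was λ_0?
91.0000 pm

From λ' = λ + Δλ, we have λ = λ' - Δλ

First calculate the Compton shift:
Δλ = λ_C(1 - cos θ)
Δλ = 2.4263 × (1 - cos(167°))
Δλ = 2.4263 × 1.9744
Δλ = 4.7904 pm

Initial wavelength:
λ = λ' - Δλ
λ = 95.7904 - 4.7904
λ = 91.0000 pm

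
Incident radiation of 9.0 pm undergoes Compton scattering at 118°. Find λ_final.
12.5654 pm

Using the Compton scattering formula:
λ' = λ + Δλ = λ + λ_C(1 - cos θ)

Given:
- Initial wavelength λ = 9.0 pm
- Scattering angle θ = 118°
- Compton wavelength λ_C ≈ 2.4263 pm

Calculate the shift:
Δλ = 2.4263 × (1 - cos(118°))
Δλ = 2.4263 × 1.4695
Δλ = 3.5654 pm

Final wavelength:
λ' = 9.0 + 3.5654 = 12.5654 pm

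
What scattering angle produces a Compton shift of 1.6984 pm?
72.54°

From the Compton formula Δλ = λ_C(1 - cos θ), we can solve for θ:

cos θ = 1 - Δλ/λ_C

Given:
- Δλ = 1.6984 pm
- λ_C = h/(m_e·c) ≈ 2.42631024 pm

cos θ = 1 - 1.6984/2.42631024
cos θ = 1 - 0.699993
cos θ = 0.300007

θ = arccos(0.300007)
θ = 72.54°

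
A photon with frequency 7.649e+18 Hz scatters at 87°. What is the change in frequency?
4.239e+17 Hz (decrease)

Convert frequency to wavelength (c = 299792458 m/s):
λ₀ = c/f₀ = 299792458/7.649e+18 = 3.9193680e-11 m = 39.1937 pm

Calculate Compton shift:
Δλ = λ_C(1 - cos(87°)) = 2.2993 pm

Final wavelength:
λ' = λ₀ + Δλ = 39.1937 + 2.2993 = 41.4930 pm

Final frequency:
f' = c/λ' = 299792458/4.1493007e-11 = 7.2251321e+18 Hz

Frequency shift (decrease):
Δf = f₀ - f' = 7.649e+18 - 7.2251321e+18 = 4.239e+17 Hz

(Intermediate values are shown rounded; full precision is carried through to the final answer.)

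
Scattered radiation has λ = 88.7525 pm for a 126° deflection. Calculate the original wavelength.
84.9000 pm

From λ' = λ + Δλ, we have λ = λ' - Δλ

First calculate the Compton shift:
Δλ = λ_C(1 - cos θ)
Δλ = 2.4263 × (1 - cos(126°))
Δλ = 2.4263 × 1.5878
Δλ = 3.8525 pm

Initial wavelength:
λ = λ' - Δλ
λ = 88.7525 - 3.8525
λ = 84.9000 pm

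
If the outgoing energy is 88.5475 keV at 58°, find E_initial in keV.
96.4000 keV

Convert final energy to wavelength (hc ≈ 1239.842 keV·pm):
λ' = hc/E' = 1239.842 / 88.5475 = 14.0020 pm

Calculate the Compton shift:
Δλ = λ_C(1 - cos(58°))
Δλ = 2.4263 × (1 - cos(58°))
Δλ = 1.1406 pm

Initial wavelength:
λ = λ' - Δλ = 14.0020 - 1.1406 = 12.8614 pm

Initial energy:
E = hc/λ = 1239.842 / 12.8614 = 96.4000 keV

(Intermediate values are shown rounded; full precision is carried through to the final answer.)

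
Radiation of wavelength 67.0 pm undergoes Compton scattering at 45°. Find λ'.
67.7106 pm

Using the Compton formula: λ' = λ + λ_C(1 − cos θ)

For θ = 45°, cos θ = √2/2 (exact) ≈ 0.7071, so:
1 − cos 45° = 1 − (√2/2) ≈ 0.2929

Δλ = λ_C × 0.2929 = 2.4263 × 0.2929 = 0.7106 pm

λ' = 67.0 + 0.7106 = 67.7106 pm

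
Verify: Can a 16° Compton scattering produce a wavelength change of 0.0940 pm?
Yes, consistent

Calculate the expected shift for θ = 16°:

Δλ_expected = λ_C(1 - cos(16°))
Δλ_expected = 2.4263 × (1 - cos(16°))
Δλ_expected = 2.4263 × 0.0387
Δλ_expected = 0.0940 pm

Given shift: 0.0940 pm
Expected shift: 0.0940 pm
Difference: 0.0000 pm

The values match. This is consistent with Compton scattering at the stated angle.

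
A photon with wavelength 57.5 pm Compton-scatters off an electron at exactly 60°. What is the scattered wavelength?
58.7132 pm

Using the Compton formula: λ' = λ + λ_C(1 − cos θ)

For θ = 60°, cos θ = 1/2 (exact) = 0.5000, so:
1 − cos 60° = 1 − (1/2) = 0.5000

Δλ = λ_C × 0.5000 = 2.4263 × 0.5000 = 1.2132 pm

λ' = 57.5 + 1.2132 = 58.7132 pm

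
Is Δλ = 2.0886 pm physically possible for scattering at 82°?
Yes, consistent

Calculate the expected shift for θ = 82°:

Δλ_expected = λ_C(1 - cos(82°))
Δλ_expected = 2.4263 × (1 - cos(82°))
Δλ_expected = 2.4263 × 0.8608
Δλ_expected = 2.0886 pm

Given shift: 2.0886 pm
Expected shift: 2.0886 pm
Difference: 0.0000 pm

The values match. This is consistent with Compton scattering at the stated angle.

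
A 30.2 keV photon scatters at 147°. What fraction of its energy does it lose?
0.0980 (or 9.80%)

Calculate initial and final photon energies:

Initial: E₀ = 30.2 keV → λ₀ = 41.0544 pm
Compton shift: Δλ = 4.4612 pm
Final wavelength: λ' = 45.5156 pm
Final energy: E' = 27.2400 keV

Fractional energy loss:
(E₀ - E')/E₀ = (30.2000 - 27.2400)/30.2000
= 2.9600/30.2000
= 0.0980
= 9.80%

(Intermediate values are shown rounded; full precision is carried through to the final answer.)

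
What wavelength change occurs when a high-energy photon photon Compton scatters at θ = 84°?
2.1727 pm

Using the Compton scattering formula:
Δλ = λ_C(1 - cos θ)

where λ_C = h/(m_e·c) ≈ 2.4263 pm is the Compton wavelength of an electron.

For θ = 84°:
cos(84°) = 0.1045
1 - cos(84°) = 0.8955

Δλ = 2.4263 × 0.8955
Δλ = 2.1727 pm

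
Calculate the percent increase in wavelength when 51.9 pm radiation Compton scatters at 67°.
2.8483%

Calculate the Compton shift:
Δλ = λ_C(1 - cos(67°))
Δλ = 2.4263 × (1 - cos(67°))
Δλ = 2.4263 × 0.6093
Δλ = 1.4783 pm

Percentage change:
(Δλ/λ₀) × 100 = (1.4783/51.9) × 100
= 2.8483%

(Intermediate values are shown rounded; full precision is carried through to the final answer.)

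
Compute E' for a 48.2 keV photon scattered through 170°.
40.5991 keV

First convert energy to wavelength:
λ = hc/E, with hc ≈ 1239.842 keV·pm (i.e. 1239.842 eV·nm)

For E = 48.2 keV = 48200 eV:
λ = 1239.842 keV·pm / 48.2 keV
λ = 25.7229 pm

Calculate the Compton shift:
Δλ = λ_C(1 - cos(170°)) = 2.4263 × 1.9848
Δλ = 4.8158 pm

Final wavelength:
λ' = 25.7229 + 4.8158 = 30.5386 pm

Final energy:
E' = hc/λ' = 1239.842 / 30.5386 = 40.5991 keV

(Intermediate values are shown rounded; full precision is carried through to the final answer.)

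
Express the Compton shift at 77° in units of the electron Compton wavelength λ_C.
0.7750 λ_C

The Compton shift formula is:
Δλ = λ_C(1 - cos θ)

Dividing both sides by λ_C:
Δλ/λ_C = 1 - cos θ

For θ = 77°:
Δλ/λ_C = 1 - cos(77°)
Δλ/λ_C = 1 - 0.2250
Δλ/λ_C = 0.7750

This means the shift is 0.7750 × λ_C = 1.8805 pm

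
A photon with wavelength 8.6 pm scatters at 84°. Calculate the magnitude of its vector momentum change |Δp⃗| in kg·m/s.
9.3428e-23 kg·m/s

Photon momentum magnitude is p = h/λ.

Initial momentum:
p₀ = h/λ = 6.6261e-34/8.6000e-12 = 7.7047e-23 kg·m/s

After scattering:
λ' = λ + Δλ = 8.6 + 2.1727 = 10.7727 pm
p' = h/λ' = 6.6261e-34/1.0773e-11 = 6.1508e-23 kg·m/s

Momentum is a vector; the scattered photon's direction makes angle θ = 84° with the incident direction. The magnitude of the vector change Δp⃗ = p⃗₀ − p⃗' is found from the law of cosines:
|Δp⃗|² = p₀² + p'² − 2p₀p'cos θ
|Δp⃗|² = (7.7047e-23)² + (6.1508e-23)² − 2·7.7047e-23·6.1508e-23·cos(84°)
|Δp⃗| = 9.3428e-23 kg·m/s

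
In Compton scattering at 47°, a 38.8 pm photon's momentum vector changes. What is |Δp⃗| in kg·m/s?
1.3490e-23 kg·m/s

Photon momentum magnitude is p = h/λ.

Initial momentum:
p₀ = h/λ = 6.6261e-34/3.8800e-11 = 1.7078e-23 kg·m/s

After scattering:
λ' = λ + Δλ = 38.8 + 0.7716 = 39.5716 pm
p' = h/λ' = 6.6261e-34/3.9572e-11 = 1.6745e-23 kg·m/s

Momentum is a vector; the scattered photon's direction makes angle θ = 47° with the incident direction. The magnitude of the vector change Δp⃗ = p⃗₀ − p⃗' is found from the law of cosines:
|Δp⃗|² = p₀² + p'² − 2p₀p'cos θ
|Δp⃗|² = (1.7078e-23)² + (1.6745e-23)² − 2·1.7078e-23·1.6745e-23·cos(47°)
|Δp⃗| = 1.3490e-23 kg·m/s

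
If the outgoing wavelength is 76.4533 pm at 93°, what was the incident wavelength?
73.9000 pm

From λ' = λ + Δλ, we have λ = λ' - Δλ

First calculate the Compton shift:
Δλ = λ_C(1 - cos θ)
Δλ = 2.4263 × (1 - cos(93°))
Δλ = 2.4263 × 1.0523
Δλ = 2.5533 pm

Initial wavelength:
λ = λ' - Δλ
λ = 76.4533 - 2.5533
λ = 73.9000 pm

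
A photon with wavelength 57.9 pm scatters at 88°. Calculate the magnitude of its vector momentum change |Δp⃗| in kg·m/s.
1.5594e-23 kg·m/s

Photon momentum magnitude is p = h/λ.

Initial momentum:
p₀ = h/λ = 6.6261e-34/5.7900e-11 = 1.1444e-23 kg·m/s

After scattering:
λ' = λ + Δλ = 57.9 + 2.3416 = 60.2416 pm
p' = h/λ' = 6.6261e-34/6.0242e-11 = 1.0999e-23 kg·m/s

Momentum is a vector; the scattered photon's direction makes angle θ = 88° with the incident direction. The magnitude of the vector change Δp⃗ = p⃗₀ − p⃗' is found from the law of cosines:
|Δp⃗|² = p₀² + p'² − 2p₀p'cos θ
|Δp⃗|² = (1.1444e-23)² + (1.0999e-23)² − 2·1.1444e-23·1.0999e-23·cos(88°)
|Δp⃗| = 1.5594e-23 kg·m/s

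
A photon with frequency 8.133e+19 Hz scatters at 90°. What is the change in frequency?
3.228e+19 Hz (decrease)

Convert frequency to wavelength (c = 299792458 m/s):
λ₀ = c/f₀ = 299792458/8.133e+19 = 3.6861239e-12 m = 3.6861 pm

Calculate Compton shift:
Δλ = λ_C(1 - cos(90°)) = 2.4263 pm

Final wavelength:
λ' = λ₀ + Δλ = 3.6861 + 2.4263 = 6.1124 pm

Final frequency:
f' = c/λ' = 299792458/6.1124342e-12 = 4.9046329e+19 Hz

Frequency shift (decrease):
Δf = f₀ - f' = 8.133e+19 - 4.9046329e+19 = 3.228e+19 Hz

(Intermediate values are shown rounded; full precision is carried through to the final answer.)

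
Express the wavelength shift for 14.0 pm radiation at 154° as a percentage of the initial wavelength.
32.9076%

Calculate the Compton shift:
Δλ = λ_C(1 - cos(154°))
Δλ = 2.4263 × (1 - cos(154°))
Δλ = 2.4263 × 1.8988
Δλ = 4.6071 pm

Percentage change:
(Δλ/λ₀) × 100 = (4.6071/14.0) × 100
= 32.9076%

(Intermediate values are shown rounded; full precision is carried through to the final answer.)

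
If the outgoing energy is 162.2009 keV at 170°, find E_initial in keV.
438.4000 keV

Convert final energy to wavelength (hc ≈ 1239.842 keV·pm):
λ' = hc/E' = 1239.842 / 162.2009 = 7.6439 pm

Calculate the Compton shift:
Δλ = λ_C(1 - cos(170°))
Δλ = 2.4263 × (1 - cos(170°))
Δλ = 4.8158 pm

Initial wavelength:
λ = λ' - Δλ = 7.6439 - 4.8158 = 2.8281 pm

Initial energy:
E = hc/λ = 1239.842 / 2.8281 = 438.4000 keV

(Intermediate values are shown rounded; full precision is carried through to the final answer.)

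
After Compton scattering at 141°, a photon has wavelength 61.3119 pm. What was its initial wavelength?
57.0000 pm

From λ' = λ + Δλ, we have λ = λ' - Δλ

First calculate the Compton shift:
Δλ = λ_C(1 - cos θ)
Δλ = 2.4263 × (1 - cos(141°))
Δλ = 2.4263 × 1.7771
Δλ = 4.3119 pm

Initial wavelength:
λ = λ' - Δλ
λ = 61.3119 - 4.3119
λ = 57.0000 pm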